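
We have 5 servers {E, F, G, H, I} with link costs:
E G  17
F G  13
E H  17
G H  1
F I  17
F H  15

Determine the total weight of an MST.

48

Kruskal: consider edges lightest-first.
G H (1): add. Components now {E} {F} {G,H} {I}
F G (13): add. Components now {E} {F,G,H} {I}
F H (15): skip — F and H already connected.
E G (17): add. Components now {E,F,G,H} {I}
E H (17): skip — E and H already connected.
F I (17): add. Components now {E,F,G,H,I}
MST edges: G H, F G, E G, F I; total weight 1+13+17+17 = 48.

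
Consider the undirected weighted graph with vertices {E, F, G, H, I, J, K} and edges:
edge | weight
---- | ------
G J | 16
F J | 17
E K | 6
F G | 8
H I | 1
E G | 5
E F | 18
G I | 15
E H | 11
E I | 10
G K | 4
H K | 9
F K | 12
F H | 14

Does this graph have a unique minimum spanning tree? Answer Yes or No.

Kruskal's algorithm — process edges by increasing weight (ties by edge label):
H I (1): add — endpoints in different components.
G K (4): add — endpoints in different components.
E G (5): add — endpoints in different components.
E K (6): skip — E and K already connected.
F G (8): add — endpoints in different components.
H K (9): add — endpoints in different components.
E I (10): skip — E and I already connected.
E H (11): skip — E and H already connected.
F K (12): skip — F and K already connected.
F H (14): skip — F and H already connected.
G I (15): skip — G and I already connected.
G J (16): add — endpoints in different components.
Every non-tree edge has weight strictly greater than the heaviest edge on the tree path between its endpoints, so the MST is unique.

Yes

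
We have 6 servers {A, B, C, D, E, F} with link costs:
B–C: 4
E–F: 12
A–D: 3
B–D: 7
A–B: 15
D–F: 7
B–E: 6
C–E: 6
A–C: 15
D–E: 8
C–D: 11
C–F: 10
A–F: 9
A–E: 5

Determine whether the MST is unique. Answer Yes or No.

No

Sort edges by weight, then run Kruskal:
A–D (3): add. Components now {A,D} {B} {C} {E} {F}
B–C (4): add. Components now {A,D} {B,C} {E} {F}
A–E (5): add. Components now {A,D,E} {B,C} {F}
B–E (6): add. Components now {A,B,C,D,E} {F}
C–E (6): skip — C and E already connected.
B–D (7): skip — B and D already connected.
D–F (7): add. Components now {A,B,C,D,E,F}
Non-tree edge C–E has weight 6, equal to the heaviest edge on its tree cycle — swapping gives another MST of the same weight. Not unique.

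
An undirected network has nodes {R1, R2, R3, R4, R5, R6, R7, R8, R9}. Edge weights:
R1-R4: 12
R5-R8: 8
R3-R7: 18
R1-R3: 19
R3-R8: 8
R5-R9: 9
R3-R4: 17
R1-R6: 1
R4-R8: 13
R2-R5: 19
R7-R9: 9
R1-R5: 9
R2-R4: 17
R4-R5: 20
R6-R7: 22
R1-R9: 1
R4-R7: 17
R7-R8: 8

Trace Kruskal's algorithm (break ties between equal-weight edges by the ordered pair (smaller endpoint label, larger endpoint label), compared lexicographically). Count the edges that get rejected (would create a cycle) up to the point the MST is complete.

3

Sort edges by weight, then run Kruskal:
R1-R6 (1): add — endpoints in different components.
R1-R9 (1): add — endpoints in different components.
R3-R8 (8): add — endpoints in different components.
R5-R8 (8): add — endpoints in different components.
R7-R8 (8): add — endpoints in different components.
R1-R5 (9): add — endpoints in different components.
R5-R9 (9): skip — R5 and R9 already connected.
R7-R9 (9): skip — R7 and R9 already connected.
R1-R4 (12): add — endpoints in different components.
R4-R8 (13): skip — R4 and R8 already connected.
R2-R4 (17): add — endpoints in different components.
Edges rejected before the tree was complete: 3.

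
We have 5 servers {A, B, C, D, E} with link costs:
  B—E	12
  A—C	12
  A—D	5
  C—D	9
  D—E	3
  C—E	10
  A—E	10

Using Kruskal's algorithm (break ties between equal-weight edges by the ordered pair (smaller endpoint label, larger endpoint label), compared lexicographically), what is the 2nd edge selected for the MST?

A-D

Sort edges by weight, then run Kruskal:
D—E (3): add — endpoints in different components.
A—D (5): add — endpoints in different components.
C—D (9): add — endpoints in different components.
A—E (10): skip — A and E already connected.
C—E (10): skip — C and E already connected.
A—C (12): skip — A and C already connected.
B—E (12): add — endpoints in different components.
The 2nd edge added is A—D.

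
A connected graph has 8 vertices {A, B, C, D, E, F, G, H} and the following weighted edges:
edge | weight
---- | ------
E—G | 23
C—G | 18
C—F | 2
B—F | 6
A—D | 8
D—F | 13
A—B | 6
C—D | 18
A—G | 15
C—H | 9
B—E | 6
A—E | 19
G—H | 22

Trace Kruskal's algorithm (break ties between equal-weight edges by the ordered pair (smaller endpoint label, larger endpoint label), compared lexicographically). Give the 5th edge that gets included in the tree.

A-D

Kruskal: consider edges lightest-first.
C—F (2): add — endpoints in different components.
A—B (6): add — endpoints in different components.
B—E (6): add — endpoints in different components.
B—F (6): add — endpoints in different components.
A—D (8): add — endpoints in different components.
C—H (9): add — endpoints in different components.
D—F (13): skip — D and F already connected.
A—G (15): add — endpoints in different components.
The 5th edge added is A—D.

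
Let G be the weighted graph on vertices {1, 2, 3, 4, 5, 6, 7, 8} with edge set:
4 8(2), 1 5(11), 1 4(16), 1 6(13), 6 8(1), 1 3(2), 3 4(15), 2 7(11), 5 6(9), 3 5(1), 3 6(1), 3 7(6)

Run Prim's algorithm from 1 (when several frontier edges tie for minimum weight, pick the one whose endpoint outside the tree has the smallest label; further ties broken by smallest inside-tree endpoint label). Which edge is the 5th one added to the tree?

4-8

Grow the tree from 1 using Prim:
Step 1: frontier [1 3 2, 1 5 11, 1 6 13, 1 4 16] → take 1 3 (2); add 3.
Step 2: frontier [1 5 11, 1 6 13, 1 4 16, 3 5 1, 3 6 1, 3 7 6, 3 4 15] → take 3 5 (1); add 5.
Step 3: frontier [1 6 13, 1 4 16, 3 6 1, 3 7 6, 3 4 15, 5 6 9] → take 3 6 (1); add 6.
Step 4: frontier [1 4 16, 3 7 6, 3 4 15, 6 8 1] → take 6 8 (1); add 8.
Step 5: frontier [1 4 16, 3 7 6, 3 4 15, 4 8 2] → take 4 8 (2); add 4.
Step 6: frontier [3 7 6] → take 3 7 (6); add 7.
Step 7: frontier [2 7 11] → take 2 7 (11); add 2.
The 5th edge added is 4 8.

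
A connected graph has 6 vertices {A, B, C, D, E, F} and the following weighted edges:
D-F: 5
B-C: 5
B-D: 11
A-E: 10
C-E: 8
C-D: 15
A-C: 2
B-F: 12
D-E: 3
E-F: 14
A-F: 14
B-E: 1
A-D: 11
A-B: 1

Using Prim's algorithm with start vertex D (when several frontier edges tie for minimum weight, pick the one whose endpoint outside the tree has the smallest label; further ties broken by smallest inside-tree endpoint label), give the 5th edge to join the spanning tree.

D-F

Grow the tree from D using Prim:
Step 1: frontier [D-E 3, D-F 5, A-D 11, B-D 11, C-D 15] → take D-E (3); add E.
Step 2: frontier [D-F 5, A-D 11, B-D 11, C-D 15, B-E 1, C-E 8, A-E 10, E-F 14] → take B-E (1); add B.
Step 3: frontier [A-B 1, B-C 5, B-F 12, D-F 5, A-D 11, C-D 15, C-E 8, A-E 10, E-F 14] → take A-B (1); add A.
Step 4: frontier [A-C 2, A-F 14, B-C 5, B-F 12, D-F 5, C-D 15, C-E 8, E-F 14] → take A-C (2); add C.
Step 5: frontier [A-F 14, B-F 12, D-F 5, E-F 14] → take D-F (5); add F.
The 5th edge added is D-F.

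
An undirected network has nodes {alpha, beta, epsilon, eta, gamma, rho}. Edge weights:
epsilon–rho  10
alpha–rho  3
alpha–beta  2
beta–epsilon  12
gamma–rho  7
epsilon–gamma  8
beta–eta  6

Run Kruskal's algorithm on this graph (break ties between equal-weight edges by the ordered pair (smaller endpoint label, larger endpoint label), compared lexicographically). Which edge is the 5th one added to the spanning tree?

epsilon-gamma

Sort edges by weight, then run Kruskal:
alpha–beta (2): add. Components now {epsilon} {alpha,beta} {rho} {eta} {gamma}
alpha–rho (3): add. Components now {epsilon} {alpha,beta,rho} {eta} {gamma}
beta–eta (6): add. Components now {epsilon} {alpha,beta,eta,rho} {gamma}
gamma–rho (7): add. Components now {epsilon} {alpha,beta,eta,gamma,rho}
epsilon–gamma (8): add. Components now {alpha,beta,epsilon,eta,gamma,rho}
The 5th edge added is epsilon–gamma.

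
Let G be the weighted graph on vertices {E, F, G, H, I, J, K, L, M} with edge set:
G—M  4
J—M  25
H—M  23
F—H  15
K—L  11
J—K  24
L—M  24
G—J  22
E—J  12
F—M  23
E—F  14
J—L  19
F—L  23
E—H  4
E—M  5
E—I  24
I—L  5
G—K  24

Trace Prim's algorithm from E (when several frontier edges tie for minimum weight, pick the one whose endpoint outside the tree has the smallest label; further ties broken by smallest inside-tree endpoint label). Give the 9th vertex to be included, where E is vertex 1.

Prim, starting at E.
Step 1: cheapest edge leaving the tree is E—H (4); add H.
Step 2: cheapest edge leaving the tree is E—M (5); add M.
Step 3: cheapest edge leaving the tree is G—M (4); add G.
Step 4: cheapest edge leaving the tree is E—J (12); add J.
Step 5: cheapest edge leaving the tree is E—F (14); add F.
Step 6: cheapest edge leaving the tree is J—L (19); add L.
Step 7: cheapest edge leaving the tree is I—L (5); add I.
Step 8: cheapest edge leaving the tree is K—L (11); add K.
Vertex order: E, H, M, G, J, F, L, I, K. The 9th vertex is K.

K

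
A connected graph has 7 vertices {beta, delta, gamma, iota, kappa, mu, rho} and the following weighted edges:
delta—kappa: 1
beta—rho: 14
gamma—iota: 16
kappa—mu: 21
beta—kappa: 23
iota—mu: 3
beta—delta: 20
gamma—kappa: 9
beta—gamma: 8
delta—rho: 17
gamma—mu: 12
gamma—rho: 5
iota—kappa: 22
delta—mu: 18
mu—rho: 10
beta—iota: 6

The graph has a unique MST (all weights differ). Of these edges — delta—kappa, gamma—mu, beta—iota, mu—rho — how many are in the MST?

2

Sort edges by weight, then run Kruskal:
delta—kappa (1): add. Components now {delta,kappa} {rho} {iota} {beta} {mu} {gamma}
iota—mu (3): add. Components now {delta,kappa} {rho} {iota,mu} {beta} {gamma}
gamma—rho (5): add. Components now {delta,kappa} {gamma,rho} {iota,mu} {beta}
beta—iota (6): add. Components now {delta,kappa} {gamma,rho} {beta,iota,mu}
beta—gamma (8): add. Components now {delta,kappa} {beta,gamma,iota,mu,rho}
gamma—kappa (9): add. Components now {beta,delta,gamma,iota,kappa,mu,rho}
MST edge set: {delta—kappa, iota—mu, gamma—rho, beta—iota, beta—gamma, gamma—kappa}.
Of the listed edges, {delta—kappa, beta—iota} are in the MST → 2.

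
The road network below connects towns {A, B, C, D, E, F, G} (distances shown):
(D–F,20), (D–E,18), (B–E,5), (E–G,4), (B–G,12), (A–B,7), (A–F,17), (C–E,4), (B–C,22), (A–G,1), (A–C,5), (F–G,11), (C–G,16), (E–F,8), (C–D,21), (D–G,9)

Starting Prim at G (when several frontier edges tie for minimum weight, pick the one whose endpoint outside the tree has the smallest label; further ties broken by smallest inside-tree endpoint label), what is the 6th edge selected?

D-G

Prim, starting at G.
Step 1: cheapest edge leaving the tree is A–G (1); add A.
Step 2: cheapest edge leaving the tree is E–G (4); add E.
Step 3: cheapest edge leaving the tree is C–E (4); add C.
Step 4: cheapest edge leaving the tree is B–E (5); add B.
Step 5: cheapest edge leaving the tree is E–F (8); add F.
Step 6: cheapest edge leaving the tree is D–G (9); add D.
The 6th edge added is D–G.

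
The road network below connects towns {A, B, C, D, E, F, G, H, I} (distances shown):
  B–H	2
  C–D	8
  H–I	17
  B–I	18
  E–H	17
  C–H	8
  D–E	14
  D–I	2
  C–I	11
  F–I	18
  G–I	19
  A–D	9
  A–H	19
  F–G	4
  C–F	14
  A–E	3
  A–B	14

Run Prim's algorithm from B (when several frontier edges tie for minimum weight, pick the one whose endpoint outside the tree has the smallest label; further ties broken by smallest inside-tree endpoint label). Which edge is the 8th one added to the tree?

Prim, starting at B.
Step 1: cheapest edge leaving the tree is B–H (2); add H.
Step 2: cheapest edge leaving the tree is C–H (8); add C.
Step 3: cheapest edge leaving the tree is C–D (8); add D.
Step 4: cheapest edge leaving the tree is D–I (2); add I.
Step 5: cheapest edge leaving the tree is A–D (9); add A.
Step 6: cheapest edge leaving the tree is A–E (3); add E.
Step 7: cheapest edge leaving the tree is C–F (14); add F.
Step 8: cheapest edge leaving the tree is F–G (4); add G.
The 8th edge added is F–G.

F-G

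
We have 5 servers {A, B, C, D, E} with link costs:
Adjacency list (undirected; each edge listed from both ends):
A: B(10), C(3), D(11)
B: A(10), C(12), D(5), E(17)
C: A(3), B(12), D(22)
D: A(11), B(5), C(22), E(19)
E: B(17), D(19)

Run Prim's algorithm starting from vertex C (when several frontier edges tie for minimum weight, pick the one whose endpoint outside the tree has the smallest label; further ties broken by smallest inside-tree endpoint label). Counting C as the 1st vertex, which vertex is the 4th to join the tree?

D

Prim, starting at C.
Step 1: cheapest edge leaving the tree is A-C (3); add A.
Step 2: cheapest edge leaving the tree is A-B (10); add B.
Step 3: cheapest edge leaving the tree is B-D (5); add D.
Step 4: cheapest edge leaving the tree is B-E (17); add E.
Vertex order: C, A, B, D, E. The 4th vertex is D.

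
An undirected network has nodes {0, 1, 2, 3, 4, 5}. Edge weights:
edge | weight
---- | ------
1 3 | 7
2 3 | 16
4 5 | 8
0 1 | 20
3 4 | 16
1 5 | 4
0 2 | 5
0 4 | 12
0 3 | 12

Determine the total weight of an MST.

36

Sort edges by weight, then run Kruskal:
1 5 (4): add — endpoints in different components.
0 2 (5): add — endpoints in different components.
1 3 (7): add — endpoints in different components.
4 5 (8): add — endpoints in different components.
0 3 (12): add — endpoints in different components.
MST edges: 1 5, 0 2, 1 3, 4 5, 0 3; total weight 4+5+7+8+12 = 36.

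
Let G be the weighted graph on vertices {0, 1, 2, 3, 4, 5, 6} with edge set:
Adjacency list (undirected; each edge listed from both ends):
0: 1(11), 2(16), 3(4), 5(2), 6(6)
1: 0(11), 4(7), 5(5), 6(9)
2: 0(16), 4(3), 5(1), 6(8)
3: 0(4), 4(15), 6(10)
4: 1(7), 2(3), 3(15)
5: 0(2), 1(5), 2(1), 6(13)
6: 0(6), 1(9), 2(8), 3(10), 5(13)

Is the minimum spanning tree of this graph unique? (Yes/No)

Yes

Sort edges by weight, then run Kruskal:
2 5 (1): add. Components now {0} {1} {2,5} {3} {4} {6}
0 5 (2): add. Components now {0,2,5} {1} {3} {4} {6}
2 4 (3): add. Components now {0,2,4,5} {1} {3} {6}
0 3 (4): add. Components now {0,2,3,4,5} {1} {6}
1 5 (5): add. Components now {0,1,2,3,4,5} {6}
0 6 (6): add. Components now {0,1,2,3,4,5,6}
Every non-tree edge has weight strictly greater than the heaviest edge on the tree path between its endpoints, so the MST is unique.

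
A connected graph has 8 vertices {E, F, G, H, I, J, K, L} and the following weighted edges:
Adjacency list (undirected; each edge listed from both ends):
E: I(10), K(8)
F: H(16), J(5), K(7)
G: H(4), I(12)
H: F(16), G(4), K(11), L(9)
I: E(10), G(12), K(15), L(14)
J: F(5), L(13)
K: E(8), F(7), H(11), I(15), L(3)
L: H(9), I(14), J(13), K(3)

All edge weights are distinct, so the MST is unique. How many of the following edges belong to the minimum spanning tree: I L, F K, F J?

2

Kruskal's algorithm — process edges by increasing weight (ties by edge label):
K L (3): add — endpoints in different components.
G H (4): add — endpoints in different components.
F J (5): add — endpoints in different components.
F K (7): add — endpoints in different components.
E K (8): add — endpoints in different components.
H L (9): add — endpoints in different components.
E I (10): add — endpoints in different components.
MST edge set: {K L, G H, F J, F K, E K, H L, E I}.
Of the listed edges, {F K, F J} are in the MST → 2.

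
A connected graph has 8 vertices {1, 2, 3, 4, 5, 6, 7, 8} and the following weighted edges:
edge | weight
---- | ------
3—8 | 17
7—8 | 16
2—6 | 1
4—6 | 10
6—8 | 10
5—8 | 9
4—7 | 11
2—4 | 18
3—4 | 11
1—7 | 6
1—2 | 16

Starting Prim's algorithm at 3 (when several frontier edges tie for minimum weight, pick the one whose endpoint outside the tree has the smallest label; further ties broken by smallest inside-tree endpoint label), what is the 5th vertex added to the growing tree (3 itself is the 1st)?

8

Grow the tree from 3 using Prim:
Step 1: frontier [3—4 11, 3—8 17] → take 3—4 (11); add 4.
Step 2: frontier [3—8 17, 4—6 10, 4—7 11, 2—4 18] → take 4—6 (10); add 6.
Step 3: frontier [3—8 17, 4—7 11, 2—4 18, 2—6 1, 6—8 10] → take 2—6 (1); add 2.
Step 4: frontier [1—2 16, 3—8 17, 4—7 11, 6—8 10] → take 6—8 (10); add 8.
Step 5: frontier [1—2 16, 4—7 11, 5—8 9, 7—8 16] → take 5—8 (9); add 5.
Step 6: frontier [1—2 16, 4—7 11, 7—8 16] → take 4—7 (11); add 7.
Step 7: frontier [1—2 16, 1—7 6] → take 1—7 (6); add 1.
Vertex order: 3, 4, 6, 2, 8, 5, 7, 1. The 5th vertex is 8.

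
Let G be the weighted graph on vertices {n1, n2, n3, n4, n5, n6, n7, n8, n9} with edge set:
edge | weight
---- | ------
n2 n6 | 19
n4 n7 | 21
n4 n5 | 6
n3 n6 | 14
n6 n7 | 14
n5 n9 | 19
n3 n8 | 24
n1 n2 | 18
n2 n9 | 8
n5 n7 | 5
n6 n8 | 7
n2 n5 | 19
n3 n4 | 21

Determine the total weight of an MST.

Prim, starting at n4.
Step 1: cheapest edge leaving the tree is n4 n5 (6); add n5.
Step 2: cheapest edge leaving the tree is n5 n7 (5); add n7.
Step 3: cheapest edge leaving the tree is n6 n7 (14); add n6.
Step 4: cheapest edge leaving the tree is n6 n8 (7); add n8.
Step 5: cheapest edge leaving the tree is n3 n6 (14); add n3.
Step 6: cheapest edge leaving the tree is n2 n5 (19); add n2.
Step 7: cheapest edge leaving the tree is n2 n9 (8); add n9.
Step 8: cheapest edge leaving the tree is n1 n2 (18); add n1.
MST edges: n4 n5, n5 n7, n6 n7, n6 n8, n3 n6, n2 n5, n2 n9, n1 n2; total weight 6+5+14+7+14+19+8+18 = 91.

91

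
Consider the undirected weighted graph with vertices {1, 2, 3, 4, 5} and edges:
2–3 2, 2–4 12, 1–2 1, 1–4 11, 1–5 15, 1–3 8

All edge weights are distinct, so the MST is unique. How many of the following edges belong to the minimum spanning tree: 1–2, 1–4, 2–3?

Sort edges by weight, then run Kruskal:
1–2 (1): add. Components now {1,2} {3} {4} {5}
2–3 (2): add. Components now {1,2,3} {4} {5}
1–3 (8): skip — 1 and 3 already connected.
1–4 (11): add. Components now {1,2,3,4} {5}
2–4 (12): skip — 2 and 4 already connected.
1–5 (15): add. Components now {1,2,3,4,5}
MST edge set: {1–2, 2–3, 1–4, 1–5}.
Of the listed edges, {1–2, 1–4, 2–3} are in the MST → 3.

3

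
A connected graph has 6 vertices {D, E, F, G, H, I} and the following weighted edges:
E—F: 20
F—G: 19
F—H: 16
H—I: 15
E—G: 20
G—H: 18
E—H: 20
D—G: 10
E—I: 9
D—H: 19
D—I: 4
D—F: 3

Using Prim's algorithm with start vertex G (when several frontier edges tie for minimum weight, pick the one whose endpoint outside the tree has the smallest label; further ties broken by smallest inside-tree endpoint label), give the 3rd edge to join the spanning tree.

Prim's algorithm from G:
Step 1: frontier [D—G 10, G—H 18, F—G 19, E—G 20] → take D—G (10); add D.
Step 2: frontier [D—F 3, D—I 4, D—H 19, G—H 18, F—G 19, E—G 20] → take D—F (3); add F.
Step 3: frontier [D—I 4, D—H 19, F—H 16, E—F 20, G—H 18, E—G 20] → take D—I (4); add I.
Step 4: frontier [D—H 19, F—H 16, E—F 20, G—H 18, E—G 20, E—I 9, H—I 15] → take E—I (9); add E.
Step 5: frontier [D—H 19, E—H 20, F—H 16, G—H 18, H—I 15] → take H—I (15); add H.
The 3rd edge added is D—I.

D-I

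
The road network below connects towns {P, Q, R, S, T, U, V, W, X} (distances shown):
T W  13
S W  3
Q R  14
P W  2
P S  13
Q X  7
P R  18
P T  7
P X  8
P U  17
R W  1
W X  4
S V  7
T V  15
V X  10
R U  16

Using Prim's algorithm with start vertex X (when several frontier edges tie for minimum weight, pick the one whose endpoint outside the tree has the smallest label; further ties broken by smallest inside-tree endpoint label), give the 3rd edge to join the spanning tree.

Grow the tree from X using Prim:
Step 1: cheapest edge leaving the tree is W X (4); add W.
Step 2: cheapest edge leaving the tree is R W (1); add R.
Step 3: cheapest edge leaving the tree is P W (2); add P.
Step 4: cheapest edge leaving the tree is S W (3); add S.
Step 5: cheapest edge leaving the tree is Q X (7); add Q.
Step 6: cheapest edge leaving the tree is P T (7); add T.
Step 7: cheapest edge leaving the tree is S V (7); add V.
Step 8: cheapest edge leaving the tree is R U (16); add U.
The 3rd edge added is P W.

P-W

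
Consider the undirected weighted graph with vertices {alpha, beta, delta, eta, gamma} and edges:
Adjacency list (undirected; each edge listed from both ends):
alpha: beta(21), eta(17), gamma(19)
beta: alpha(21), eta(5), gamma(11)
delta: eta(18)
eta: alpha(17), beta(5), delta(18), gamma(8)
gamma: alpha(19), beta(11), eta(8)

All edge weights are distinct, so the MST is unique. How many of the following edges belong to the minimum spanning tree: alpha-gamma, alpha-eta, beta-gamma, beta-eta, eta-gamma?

3

Sort edges by weight, then run Kruskal:
beta-eta (5): add. Components now {delta} {beta,eta} {alpha} {gamma}
eta-gamma (8): add. Components now {delta} {beta,eta,gamma} {alpha}
beta-gamma (11): skip — beta and gamma already connected.
alpha-eta (17): add. Components now {delta} {alpha,beta,eta,gamma}
delta-eta (18): add. Components now {alpha,beta,delta,eta,gamma}
MST edge set: {beta-eta, eta-gamma, alpha-eta, delta-eta}.
Of the listed edges, {alpha-eta, beta-eta, eta-gamma} are in the MST → 3.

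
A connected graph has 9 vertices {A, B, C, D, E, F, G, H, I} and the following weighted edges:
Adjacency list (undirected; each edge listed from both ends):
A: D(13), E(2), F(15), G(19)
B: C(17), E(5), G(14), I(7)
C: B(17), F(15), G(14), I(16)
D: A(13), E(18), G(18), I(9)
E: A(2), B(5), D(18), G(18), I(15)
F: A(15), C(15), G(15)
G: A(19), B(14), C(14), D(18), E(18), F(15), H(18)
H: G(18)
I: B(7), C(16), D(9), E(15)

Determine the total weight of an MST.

Prim's algorithm from C:
Step 1: cheapest edge leaving the tree is C G (14); add G.
Step 2: cheapest edge leaving the tree is B G (14); add B.
Step 3: cheapest edge leaving the tree is B E (5); add E.
Step 4: cheapest edge leaving the tree is A E (2); add A.
Step 5: cheapest edge leaving the tree is B I (7); add I.
Step 6: cheapest edge leaving the tree is D I (9); add D.
Step 7: cheapest edge leaving the tree is A F (15); add F.
Step 8: cheapest edge leaving the tree is G H (18); add H.
MST edges: C G, B G, B E, A E, B I, D I, A F, G H; total weight 14+14+5+2+7+9+15+18 = 84.

84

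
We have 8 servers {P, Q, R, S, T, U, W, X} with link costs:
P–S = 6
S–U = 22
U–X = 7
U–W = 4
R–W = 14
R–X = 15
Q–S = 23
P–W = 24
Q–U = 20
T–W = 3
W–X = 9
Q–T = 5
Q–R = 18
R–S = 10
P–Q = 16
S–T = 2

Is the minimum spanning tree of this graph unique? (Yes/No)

Kruskal's algorithm — process edges by increasing weight (ties by edge label):
S–T (2): add — endpoints in different components.
T–W (3): add — endpoints in different components.
U–W (4): add — endpoints in different components.
Q–T (5): add — endpoints in different components.
P–S (6): add — endpoints in different components.
U–X (7): add — endpoints in different components.
W–X (9): skip — X and W already connected.
R–S (10): add — endpoints in different components.
Every non-tree edge has weight strictly greater than the heaviest edge on the tree path between its endpoints, so the MST is unique.

Yes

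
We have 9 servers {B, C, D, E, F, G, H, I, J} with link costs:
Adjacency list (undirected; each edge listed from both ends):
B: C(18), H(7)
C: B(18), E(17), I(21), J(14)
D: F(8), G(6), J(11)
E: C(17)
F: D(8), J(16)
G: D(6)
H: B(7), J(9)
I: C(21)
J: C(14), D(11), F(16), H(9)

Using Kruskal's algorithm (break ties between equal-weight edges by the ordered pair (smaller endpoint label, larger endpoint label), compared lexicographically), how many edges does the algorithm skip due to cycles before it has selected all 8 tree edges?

2

Kruskal: consider edges lightest-first.
D G (6): add — endpoints in different components.
B H (7): add — endpoints in different components.
D F (8): add — endpoints in different components.
H J (9): add — endpoints in different components.
D J (11): add — endpoints in different components.
C J (14): add — endpoints in different components.
F J (16): skip — F and J already connected.
C E (17): add — endpoints in different components.
B C (18): skip — B and C already connected.
C I (21): add — endpoints in different components.
Edges rejected before the tree was complete: 2.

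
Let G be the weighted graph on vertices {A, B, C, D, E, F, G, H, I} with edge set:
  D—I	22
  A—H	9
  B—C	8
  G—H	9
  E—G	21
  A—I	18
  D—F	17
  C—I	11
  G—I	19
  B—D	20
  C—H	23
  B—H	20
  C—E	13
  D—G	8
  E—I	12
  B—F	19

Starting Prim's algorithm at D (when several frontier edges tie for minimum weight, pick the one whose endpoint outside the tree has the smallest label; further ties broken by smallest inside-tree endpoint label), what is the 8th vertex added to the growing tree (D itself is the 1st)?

Grow the tree from D using Prim:
Step 1: cheapest edge leaving the tree is D—G (8); add G.
Step 2: cheapest edge leaving the tree is G—H (9); add H.
Step 3: cheapest edge leaving the tree is A—H (9); add A.
Step 4: cheapest edge leaving the tree is D—F (17); add F.
Step 5: cheapest edge leaving the tree is A—I (18); add I.
Step 6: cheapest edge leaving the tree is C—I (11); add C.
Step 7: cheapest edge leaving the tree is B—C (8); add B.
Step 8: cheapest edge leaving the tree is E—I (12); add E.
Vertex order: D, G, H, A, F, I, C, B, E. The 8th vertex is B.

B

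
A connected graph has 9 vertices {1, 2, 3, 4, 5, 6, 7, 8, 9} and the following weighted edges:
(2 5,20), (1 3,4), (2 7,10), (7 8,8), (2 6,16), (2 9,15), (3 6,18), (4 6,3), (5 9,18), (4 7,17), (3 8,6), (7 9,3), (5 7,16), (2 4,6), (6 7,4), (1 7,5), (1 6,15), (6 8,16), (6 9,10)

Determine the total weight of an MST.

Kruskal: consider edges lightest-first.
4 6 (3): add — endpoints in different components.
7 9 (3): add — endpoints in different components.
1 3 (4): add — endpoints in different components.
6 7 (4): add — endpoints in different components.
1 7 (5): add — endpoints in different components.
2 4 (6): add — endpoints in different components.
3 8 (6): add — endpoints in different components.
7 8 (8): skip — 7 and 8 already connected.
2 7 (10): skip — 2 and 7 already connected.
6 9 (10): skip — 6 and 9 already connected.
1 6 (15): skip — 1 and 6 already connected.
2 9 (15): skip — 2 and 9 already connected.
2 6 (16): skip — 2 and 6 already connected.
5 7 (16): add — endpoints in different components.
MST edges: 4 6, 7 9, 1 3, 6 7, 1 7, 2 4, 3 8, 5 7; total weight 3+3+4+4+5+6+6+16 = 47.

47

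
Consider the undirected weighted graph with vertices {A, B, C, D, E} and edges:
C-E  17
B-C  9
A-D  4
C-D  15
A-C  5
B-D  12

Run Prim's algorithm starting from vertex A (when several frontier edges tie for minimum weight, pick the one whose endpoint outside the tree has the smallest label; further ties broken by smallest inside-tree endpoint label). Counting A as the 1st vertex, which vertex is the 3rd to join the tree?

Grow the tree from A using Prim:
Step 1: frontier [A-D 4, A-C 5] → take A-D (4); add D.
Step 2: frontier [A-C 5, B-D 12, C-D 15] → take A-C (5); add C.
Step 3: frontier [B-C 9, C-E 17, B-D 12] → take B-C (9); add B.
Step 4: frontier [C-E 17] → take C-E (17); add E.
Vertex order: A, D, C, B, E. The 3rd vertex is C.

C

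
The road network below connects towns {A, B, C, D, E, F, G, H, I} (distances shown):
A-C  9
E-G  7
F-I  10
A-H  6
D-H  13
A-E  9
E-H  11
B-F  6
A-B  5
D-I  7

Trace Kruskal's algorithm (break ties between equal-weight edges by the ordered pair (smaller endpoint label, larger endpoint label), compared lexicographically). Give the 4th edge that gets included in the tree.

Kruskal: consider edges lightest-first.
A-B (5): add — endpoints in different components.
A-H (6): add — endpoints in different components.
B-F (6): add — endpoints in different components.
D-I (7): add — endpoints in different components.
E-G (7): add — endpoints in different components.
A-C (9): add — endpoints in different components.
A-E (9): add — endpoints in different components.
F-I (10): add — endpoints in different components.
The 4th edge added is D-I.

D-I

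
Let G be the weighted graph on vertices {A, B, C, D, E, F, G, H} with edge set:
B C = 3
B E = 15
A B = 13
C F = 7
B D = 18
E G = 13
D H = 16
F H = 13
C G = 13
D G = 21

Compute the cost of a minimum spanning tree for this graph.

78

Prim, starting at D.
Step 1: frontier [D H 16, B D 18, D G 21] → take D H (16); add H.
Step 2: frontier [B D 18, D G 21, F H 13] → take F H (13); add F.
Step 3: frontier [B D 18, D G 21, C F 7] → take C F (7); add C.
Step 4: frontier [B C 3, C G 13, B D 18, D G 21] → take B C (3); add B.
Step 5: frontier [A B 13, B E 15, C G 13, D G 21] → take A B (13); add A.
Step 6: frontier [B E 15, C G 13, D G 21] → take C G (13); add G.
Step 7: frontier [B E 15, E G 13] → take E G (13); add E.
MST edges: D H, F H, C F, B C, A B, C G, E G; total weight 16+13+7+3+13+13+13 = 78.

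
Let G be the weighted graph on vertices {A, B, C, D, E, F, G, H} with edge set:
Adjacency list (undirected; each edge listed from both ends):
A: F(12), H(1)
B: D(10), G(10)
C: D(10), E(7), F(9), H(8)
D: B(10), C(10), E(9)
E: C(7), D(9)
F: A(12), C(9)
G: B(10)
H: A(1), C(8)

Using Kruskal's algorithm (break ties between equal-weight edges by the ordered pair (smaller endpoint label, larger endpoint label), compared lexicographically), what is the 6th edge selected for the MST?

Sort edges by weight, then run Kruskal:
A—H (1): add — endpoints in different components.
C—E (7): add — endpoints in different components.
C—H (8): add — endpoints in different components.
C—F (9): add — endpoints in different components.
D—E (9): add — endpoints in different components.
B—D (10): add — endpoints in different components.
B—G (10): add — endpoints in different components.
The 6th edge added is B—D.

B-D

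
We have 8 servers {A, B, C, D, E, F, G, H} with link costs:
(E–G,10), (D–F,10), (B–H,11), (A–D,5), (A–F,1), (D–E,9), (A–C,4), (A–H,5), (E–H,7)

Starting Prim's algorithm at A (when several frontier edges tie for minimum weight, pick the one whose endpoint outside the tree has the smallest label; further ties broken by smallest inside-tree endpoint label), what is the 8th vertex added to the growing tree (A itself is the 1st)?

B

Prim, starting at A.
Step 1: frontier [A–F 1, A–C 4, A–D 5, A–H 5] → take A–F (1); add F.
Step 2: frontier [A–C 4, A–D 5, A–H 5, D–F 10] → take A–C (4); add C.
Step 3: frontier [A–D 5, A–H 5, D–F 10] → take A–D (5); add D.
Step 4: frontier [A–H 5, D–E 9] → take A–H (5); add H.
Step 5: frontier [D–E 9, E–H 7, B–H 11] → take E–H (7); add E.
Step 6: frontier [E–G 10, B–H 11] → take E–G (10); add G.
Step 7: frontier [B–H 11] → take B–H (11); add B.
Vertex order: A, F, C, D, H, E, G, B. The 8th vertex is B.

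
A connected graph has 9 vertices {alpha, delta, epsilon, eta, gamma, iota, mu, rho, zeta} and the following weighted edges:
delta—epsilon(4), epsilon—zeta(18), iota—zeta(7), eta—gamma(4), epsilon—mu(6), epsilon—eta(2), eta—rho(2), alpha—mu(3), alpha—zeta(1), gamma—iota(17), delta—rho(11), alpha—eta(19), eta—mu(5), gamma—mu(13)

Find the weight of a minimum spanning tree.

Prim's algorithm from eta:
Step 1: frontier [epsilon—eta 2, eta—rho 2, eta—gamma 4, eta—mu 5, alpha—eta 19] → take epsilon—eta (2); add epsilon.
Step 2: frontier [delta—epsilon 4, epsilon—mu 6, epsilon—zeta 18, eta—rho 2, eta—gamma 4, eta—mu 5, alpha—eta 19] → take eta—rho (2); add rho.
Step 3: frontier [delta—epsilon 4, epsilon—mu 6, epsilon—zeta 18, eta—gamma 4, eta—mu 5, alpha—eta 19, delta—rho 11] → take delta—epsilon (4); add delta.
Step 4: frontier [epsilon—mu 6, epsilon—zeta 18, eta—gamma 4, eta—mu 5, alpha—eta 19] → take eta—gamma (4); add gamma.
Step 5: frontier [epsilon—mu 6, epsilon—zeta 18, eta—mu 5, alpha—eta 19, gamma—mu 13, gamma—iota 17] → take eta—mu (5); add mu.
Step 6: frontier [epsilon—zeta 18, alpha—eta 19, gamma—iota 17, alpha—mu 3] → take alpha—mu (3); add alpha.
Step 7: frontier [alpha—zeta 1, epsilon—zeta 18, gamma—iota 17] → take alpha—zeta (1); add zeta.
Step 8: frontier [gamma—iota 17, iota—zeta 7] → take iota—zeta (7); add iota.
MST edges: epsilon—eta, eta—rho, delta—epsilon, eta—gamma, eta—mu, alpha—mu, alpha—zeta, iota—zeta; total weight 2+2+4+4+5+3+1+7 = 28.

28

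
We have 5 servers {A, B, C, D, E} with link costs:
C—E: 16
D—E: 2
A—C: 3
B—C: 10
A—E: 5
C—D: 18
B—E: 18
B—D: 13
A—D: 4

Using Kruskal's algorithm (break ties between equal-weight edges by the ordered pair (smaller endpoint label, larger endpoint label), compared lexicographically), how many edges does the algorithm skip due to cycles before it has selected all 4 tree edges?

1

Sort edges by weight, then run Kruskal:
D—E (2): add. Components now {A} {B} {C} {D,E}
A—C (3): add. Components now {A,C} {B} {D,E}
A—D (4): add. Components now {A,C,D,E} {B}
A—E (5): skip — A and E already connected.
B—C (10): add. Components now {A,B,C,D,E}
Edges rejected before the tree was complete: 1.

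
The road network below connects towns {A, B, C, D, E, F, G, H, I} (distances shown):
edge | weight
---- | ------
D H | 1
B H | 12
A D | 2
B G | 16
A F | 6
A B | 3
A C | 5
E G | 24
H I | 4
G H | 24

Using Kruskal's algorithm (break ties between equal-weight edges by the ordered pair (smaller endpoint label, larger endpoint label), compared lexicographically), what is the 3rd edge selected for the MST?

Kruskal's algorithm — process edges by increasing weight (ties by edge label):
D H (1): add — endpoints in different components.
A D (2): add — endpoints in different components.
A B (3): add — endpoints in different components.
H I (4): add — endpoints in different components.
A C (5): add — endpoints in different components.
A F (6): add — endpoints in different components.
B H (12): skip — B and H already connected.
B G (16): add — endpoints in different components.
E G (24): add — endpoints in different components.
The 3rd edge added is A B.

A-B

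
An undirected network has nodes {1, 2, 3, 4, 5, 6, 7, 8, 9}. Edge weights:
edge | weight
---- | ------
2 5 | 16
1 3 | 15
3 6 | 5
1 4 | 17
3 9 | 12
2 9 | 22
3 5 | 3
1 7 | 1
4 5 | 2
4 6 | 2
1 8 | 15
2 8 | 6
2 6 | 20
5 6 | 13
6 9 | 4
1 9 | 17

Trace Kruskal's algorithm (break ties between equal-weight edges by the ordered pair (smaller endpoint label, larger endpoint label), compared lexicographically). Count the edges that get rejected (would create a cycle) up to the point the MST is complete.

Kruskal: consider edges lightest-first.
1 7 (1): add — endpoints in different components.
4 5 (2): add — endpoints in different components.
4 6 (2): add — endpoints in different components.
3 5 (3): add — endpoints in different components.
6 9 (4): add — endpoints in different components.
3 6 (5): skip — 3 and 6 already connected.
2 8 (6): add — endpoints in different components.
3 9 (12): skip — 3 and 9 already connected.
5 6 (13): skip — 5 and 6 already connected.
1 3 (15): add — endpoints in different components.
1 8 (15): add — endpoints in different components.
Edges rejected before the tree was complete: 3.

3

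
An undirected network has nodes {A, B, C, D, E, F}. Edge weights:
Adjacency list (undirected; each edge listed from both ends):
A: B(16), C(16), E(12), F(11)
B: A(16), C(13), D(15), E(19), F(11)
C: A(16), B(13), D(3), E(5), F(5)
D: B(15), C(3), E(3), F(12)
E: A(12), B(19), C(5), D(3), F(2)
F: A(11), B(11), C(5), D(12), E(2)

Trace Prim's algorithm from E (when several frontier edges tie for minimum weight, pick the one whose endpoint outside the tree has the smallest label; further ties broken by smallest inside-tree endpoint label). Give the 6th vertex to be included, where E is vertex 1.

B

Prim's algorithm from E:
Step 1: cheapest edge leaving the tree is E F (2); add F.
Step 2: cheapest edge leaving the tree is D E (3); add D.
Step 3: cheapest edge leaving the tree is C D (3); add C.
Step 4: cheapest edge leaving the tree is A F (11); add A.
Step 5: cheapest edge leaving the tree is B F (11); add B.
Vertex order: E, F, D, C, A, B. The 6th vertex is B.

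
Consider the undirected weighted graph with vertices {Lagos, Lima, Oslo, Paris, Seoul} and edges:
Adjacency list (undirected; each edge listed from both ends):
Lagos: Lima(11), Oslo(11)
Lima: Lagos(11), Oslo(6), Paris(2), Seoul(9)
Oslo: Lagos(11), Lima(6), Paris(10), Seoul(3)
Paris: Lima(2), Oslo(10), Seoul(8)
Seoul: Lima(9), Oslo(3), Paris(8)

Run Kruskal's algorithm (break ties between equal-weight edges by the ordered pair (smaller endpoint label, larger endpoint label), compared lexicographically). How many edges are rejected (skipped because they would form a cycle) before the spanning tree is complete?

3

Sort edges by weight, then run Kruskal:
Lima Paris (2): add. Components now {Oslo} {Lima,Paris} {Lagos} {Seoul}
Oslo Seoul (3): add. Components now {Oslo,Seoul} {Lima,Paris} {Lagos}
Lima Oslo (6): add. Components now {Lima,Oslo,Paris,Seoul} {Lagos}
Paris Seoul (8): skip — Seoul and Paris already connected.
Lima Seoul (9): skip — Lima and Seoul already connected.
Oslo Paris (10): skip — Oslo and Paris already connected.
Lagos Lima (11): add. Components now {Lagos,Lima,Oslo,Paris,Seoul}
Edges rejected before the tree was complete: 3.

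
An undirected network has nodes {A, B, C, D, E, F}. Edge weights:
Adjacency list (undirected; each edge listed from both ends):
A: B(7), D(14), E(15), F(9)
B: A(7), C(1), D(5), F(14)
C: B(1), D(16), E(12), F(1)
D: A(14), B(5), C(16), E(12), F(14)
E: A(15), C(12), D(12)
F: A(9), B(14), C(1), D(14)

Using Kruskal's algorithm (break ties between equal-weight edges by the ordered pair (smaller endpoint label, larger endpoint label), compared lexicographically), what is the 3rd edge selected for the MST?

Sort edges by weight, then run Kruskal:
B—C (1): add. Components now {A} {B,C} {D} {E} {F}
C—F (1): add. Components now {A} {B,C,F} {D} {E}
B—D (5): add. Components now {A} {B,C,D,F} {E}
A—B (7): add. Components now {A,B,C,D,F} {E}
A—F (9): skip — A and F already connected.
C—E (12): add. Components now {A,B,C,D,E,F}
The 3rd edge added is B—D.

B-D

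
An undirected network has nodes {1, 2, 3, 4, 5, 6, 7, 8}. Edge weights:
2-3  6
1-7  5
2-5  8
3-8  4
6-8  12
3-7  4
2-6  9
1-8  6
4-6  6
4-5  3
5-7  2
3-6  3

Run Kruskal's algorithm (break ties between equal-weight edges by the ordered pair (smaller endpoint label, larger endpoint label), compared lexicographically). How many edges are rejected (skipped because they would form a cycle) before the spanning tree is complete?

Sort edges by weight, then run Kruskal:
5-7 (2): add — endpoints in different components.
3-6 (3): add — endpoints in different components.
4-5 (3): add — endpoints in different components.
3-7 (4): add — endpoints in different components.
3-8 (4): add — endpoints in different components.
1-7 (5): add — endpoints in different components.
1-8 (6): skip — 1 and 8 already connected.
2-3 (6): add — endpoints in different components.
Edges rejected before the tree was complete: 1.

1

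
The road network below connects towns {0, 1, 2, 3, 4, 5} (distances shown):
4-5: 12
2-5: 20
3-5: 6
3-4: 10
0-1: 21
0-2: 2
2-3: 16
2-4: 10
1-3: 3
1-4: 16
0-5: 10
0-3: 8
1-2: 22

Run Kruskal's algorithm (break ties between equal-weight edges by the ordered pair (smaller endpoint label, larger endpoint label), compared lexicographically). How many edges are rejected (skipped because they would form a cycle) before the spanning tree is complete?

Kruskal: consider edges lightest-first.
0-2 (2): add. Components now {0,2} {1} {3} {4} {5}
1-3 (3): add. Components now {0,2} {1,3} {4} {5}
3-5 (6): add. Components now {0,2} {1,3,5} {4}
0-3 (8): add. Components now {0,1,2,3,5} {4}
0-5 (10): skip — 0 and 5 already connected.
2-4 (10): add. Components now {0,1,2,3,4,5}
Edges rejected before the tree was complete: 1.

1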